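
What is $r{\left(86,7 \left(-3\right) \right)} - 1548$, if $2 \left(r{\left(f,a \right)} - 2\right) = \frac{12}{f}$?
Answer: $- \frac{66475}{43} \approx -1545.9$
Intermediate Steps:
$r{\left(f,a \right)} = 2 + \frac{6}{f}$ ($r{\left(f,a \right)} = 2 + \frac{12 \frac{1}{f}}{2} = 2 + \frac{6}{f}$)
$r{\left(86,7 \left(-3\right) \right)} - 1548 = \left(2 + \frac{6}{86}\right) - 1548 = \left(2 + 6 \cdot \frac{1}{86}\right) - 1548 = \left(2 + \frac{3}{43}\right) - 1548 = \frac{89}{43} - 1548 = - \frac{66475}{43}$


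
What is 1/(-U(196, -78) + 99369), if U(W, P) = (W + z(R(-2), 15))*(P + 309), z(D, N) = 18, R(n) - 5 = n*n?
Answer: 1/49935 ≈ 2.0026e-5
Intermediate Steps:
R(n) = 5 + n² (R(n) = 5 + n*n = 5 + n²)
U(W, P) = (18 + W)*(309 + P) (U(W, P) = (W + 18)*(P + 309) = (18 + W)*(309 + P))
1/(-U(196, -78) + 99369) = 1/(-(5562 + 18*(-78) + 309*196 - 78*196) + 99369) = 1/(-(5562 - 1404 + 60564 - 15288) + 99369) = 1/(-1*49434 + 99369) = 1/(-49434 + 99369) = 1/49935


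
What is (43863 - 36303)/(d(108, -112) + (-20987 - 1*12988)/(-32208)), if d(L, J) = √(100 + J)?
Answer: 43770672000/71971237 - 82988421120*I*√3/71971237 ≈ 608.17 - 1997.2*I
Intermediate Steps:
(43863 - 36303)/(d(108, -112) + (-20987 - 1*12988)/(-32208)) = (43863 - 36303)/(√(100 - 112) + (-20987 - 1*12988)/(-32208)) = 7560/(√(-12) + (-20987 - 12988)*(-1/32208)) = 7560/(2*I*√3 - 33975*(-1/32208)) = 7560/(2*I*√3 + 11325/10736) = 7560/(11325/10736 + 2*I*√3)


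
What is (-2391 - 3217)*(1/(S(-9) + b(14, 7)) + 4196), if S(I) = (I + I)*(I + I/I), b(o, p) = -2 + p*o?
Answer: -705935741/30 ≈ -2.3531e+7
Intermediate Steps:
b(o, p) = -2 + o*p
S(I) = 2*I*(1 + I) (S(I) = (2*I)*(I + 1) = (2*I)*(1 + I) = 2*I*(1 + I))
(-2391 - 3217)*(1/(S(-9) + b(14, 7)) + 4196) = (-2391 - 3217)*(1/(2*(-9)*(1 - 9) + (-2 + 14*7)) + 4196) = -5608*(1/(2*(-9)*(-8) + (-2 + 98)) + 4196) = -5608*(1/(144 + 96) + 4196) = -5608*(1/240 + 4196) = -5608*1007041/240 = -705935741/30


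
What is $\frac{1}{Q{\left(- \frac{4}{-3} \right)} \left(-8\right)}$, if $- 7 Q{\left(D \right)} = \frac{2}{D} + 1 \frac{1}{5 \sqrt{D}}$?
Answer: $\frac{175}{296} - \frac{35 \sqrt{3}}{888} \approx 0.52295$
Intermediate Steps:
$Q{\left(D \right)} = - \frac{2}{7 D} - \frac{1}{35 \sqrt{D}}$ ($Q{\left(D \right)} = - \frac{\frac{2}{D} + 1 \frac{1}{5 \sqrt{D}}}{7} = - \frac{\frac{2}{D} + \frac{1}{5 \sqrt{D}}}{7} = - \frac{2}{7 D} - \frac{1}{35 \sqrt{D}}$)
$\frac{1}{Q{\left(- \frac{4}{-3} \right)} \left(-8\right)} = \frac{1}{\left(- \frac{2}{7 \left(- \frac{4}{-3}\right)} - \frac{1}{35 \cdot 2 \sqrt{- \frac{1}{-3}}}\right) \left(-8\right)} = \frac{1}{\left(- \frac{2}{7 \left(\left(-4\right) \left(- \frac{1}{3}\right)\right)} - \frac{1}{35 \frac{2 \sqrt{3}}{3}}\right) \left(-8\right)} = \frac{1}{\left(- \frac{2}{7 \cdot \frac{4}{3}} - \frac{1}{35 \frac{2 \sqrt{3}}{3}}\right) \left(-8\right)} = \frac{1}{\left(\left(- \frac{2}{7}\right) \frac{3}{4} - \frac{\frac{1}{2} \sqrt{3}}{35}\right) \left(-8\right)} = \frac{1}{\left(- \frac{3}{14} - \frac{\sqrt{3}}{70}\right) \left(-8\right)} = \frac{1}{\frac{12}{7} + \frac{4 \sqrt{3}}{35}}$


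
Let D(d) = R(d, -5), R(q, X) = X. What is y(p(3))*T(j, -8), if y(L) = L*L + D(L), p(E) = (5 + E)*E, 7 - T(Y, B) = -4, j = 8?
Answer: 6281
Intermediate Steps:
T(Y, B) = 11 (T(Y, B) = 7 - 1*(-4) = 7 + 4 = 11)
D(d) = -5
p(E) = E*(5 + E)
y(L) = -5 + L**2 (y(L) = L*L - 5 = L**2 - 5 = -5 + L**2)
y(p(3))*T(j, -8) = (-5 + (3*(5 + 3))**2)*11 = (-5 + (3*8)**2)*11 = (-5 + 24**2)*11 = (-5 + 576)*11 = 571*11 = 6281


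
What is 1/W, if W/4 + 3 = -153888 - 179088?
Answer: -1/1331916 ≈ -7.5080e-7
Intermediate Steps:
W = -1331916 (W = -12 + 4*(-153888 - 179088) = -12 + 4*(-332976) = -12 - 1331904 = -1331916)
1/W = 1/(-1331916) = -1/1331916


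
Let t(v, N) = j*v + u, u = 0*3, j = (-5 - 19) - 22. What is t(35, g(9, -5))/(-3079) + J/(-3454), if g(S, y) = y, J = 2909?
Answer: -3395871/10634866 ≈ -0.31931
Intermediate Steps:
j = -46 (j = -24 - 22 = -46)
u = 0
t(v, N) = -46*v (t(v, N) = -46*v + 0 = -46*v)
t(35, g(9, -5))/(-3079) + J/(-3454) = -46*35/(-3079) + 2909/(-3454) = -1610*(-1/3079) + 2909*(-1/3454) = 1610/3079 - 2909/3454 = -3395871/10634866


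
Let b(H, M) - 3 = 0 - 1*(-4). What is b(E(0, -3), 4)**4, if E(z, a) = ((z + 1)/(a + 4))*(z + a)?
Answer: 2401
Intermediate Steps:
E(z, a) = (1 + z)*(a + z)/(4 + a) (E(z, a) = ((1 + z)/(4 + a))*(a + z) = (1 + z)*(a + z)/(4 + a))
b(H, M) = 7 (b(H, M) = 3 + (0 - 1*(-4)) = 3 + (0 + 4) = 3 + 4 = 7)
b(E(0, -3), 4)**4 = 7**4 = 2401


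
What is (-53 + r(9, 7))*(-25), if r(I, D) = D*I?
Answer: -250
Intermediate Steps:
(-53 + r(9, 7))*(-25) = (-53 + 7*9)*(-25) = (-53 + 63)*(-25) = 10*(-25) = -250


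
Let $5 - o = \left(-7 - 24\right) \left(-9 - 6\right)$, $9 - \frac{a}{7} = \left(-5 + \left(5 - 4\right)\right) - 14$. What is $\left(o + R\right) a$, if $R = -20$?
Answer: $-90720$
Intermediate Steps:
$a = 189$ ($a = 63 - 7 \left(\left(-5 + \left(5 - 4\right)\right) - 14\right) = 63 - 7 \left(\left(-5 + 1\right) - 14\right) = 63 - 7 \left(-4 - 14\right) = 63 - -126 = 63 + 126 = 189$)
$o = -460$ ($o = 5 - \left(-7 - 24\right) \left(-9 - 6\right) = 5 - \left(-31\right) \left(-15\right) = 5 - 465 = -460$)
$\left(o + R\right) a = \left(-460 - 20\right) 189 = \left(-480\right) 189 = -90720$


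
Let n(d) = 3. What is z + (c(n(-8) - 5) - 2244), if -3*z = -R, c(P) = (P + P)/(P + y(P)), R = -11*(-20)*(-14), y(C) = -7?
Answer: -29432/9 ≈ -3270.2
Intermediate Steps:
R = -3080 (R = 220*(-14) = -3080)
c(P) = 2*P/(-7 + P) (c(P) = (P + P)/(P - 7) = (2*P)/(-7 + P) = 2*P/(-7 + P))
z = -3080/3 (z = -(-1)*(-3080)/3 = -1/3*3080 = -3080/3 ≈ -1026.7)
z + (c(n(-8) - 5) - 2244) = -3080/3 + (2*(3 - 5)/(-7 + (3 - 5)) - 2244) = -3080/3 + (2*(-2)/(-7 - 2) - 2244) = -3080/3 + (2*(-2)/(-9) - 2244) = -3080/3 + (2*(-2)*(-1/9) - 2244) = -3080/3 + (4/9 - 2244) = -3080/3 - 20192/9 = -29432/9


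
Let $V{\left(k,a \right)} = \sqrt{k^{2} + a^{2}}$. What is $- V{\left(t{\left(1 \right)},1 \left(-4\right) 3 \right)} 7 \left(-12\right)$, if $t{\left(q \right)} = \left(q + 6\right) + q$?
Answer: $336 \sqrt{13} \approx 1211.5$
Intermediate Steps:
$t{\left(q \right)} = 6 + 2 q$ ($t{\left(q \right)} = \left(6 + q\right) + q = 6 + 2 q$)
$V{\left(k,a \right)} = \sqrt{a^{2} + k^{2}}$
$- V{\left(t{\left(1 \right)},1 \left(-4\right) 3 \right)} 7 \left(-12\right) = - \sqrt{\left(1 \left(-4\right) 3\right)^{2} + \left(6 + 2 \cdot 1\right)^{2}} \cdot 7 \left(-12\right) = - \sqrt{\left(\left(-4\right) 3\right)^{2} + \left(6 + 2\right)^{2}} \cdot 7 \left(-12\right) = - \sqrt{\left(-12\right)^{2} + 8^{2}} \cdot 7 \left(-12\right) = - \sqrt{144 + 64} \cdot 7 \left(-12\right) = - \sqrt{208} \cdot 7 \left(-12\right) = - 4 \sqrt{13} \cdot 7 \left(-12\right) = - 28 \sqrt{13} \left(-12\right) = 336 \sqrt{13}$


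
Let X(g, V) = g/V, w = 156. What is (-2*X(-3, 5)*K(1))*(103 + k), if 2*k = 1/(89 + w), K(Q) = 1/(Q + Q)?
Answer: 151413/2450 ≈ 61.801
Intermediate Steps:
K(Q) = 1/(2*Q)
k = 1/490 (k = 1/(2*(89 + 156)) = (½)/245 = (½)*(1/245) = 1/490 ≈ 0.0020408)
(-2*X(-3, 5)*K(1))*(103 + k) = (-2*(-3/5)*(½)/1)*(103 + 1/490) = -2*(-3*⅕)*(½)*1*(50471/490) = -2*(-⅗)/2*(50471/490) = -(-6)/(5*2)*(50471/490) = -1*(-⅗)*(50471/490) = (⅗)*(50471/490) = 151413/2450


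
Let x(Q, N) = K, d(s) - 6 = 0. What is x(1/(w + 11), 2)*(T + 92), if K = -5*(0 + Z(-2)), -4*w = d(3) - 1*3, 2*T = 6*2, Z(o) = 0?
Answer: 0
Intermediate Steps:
d(s) = 6 (d(s) = 6 + 0 = 6)
T = 6 (T = (6*2)/2 = (1/2)*12 = 6)
w = -3/4 (w = -(6 - 1*3)/4 = -(6 - 3)/4 = -1/4*3 = -3/4 ≈ -0.75000)
K = 0 (K = -5*(0 + 0) = -5*0 = 0)
x(Q, N) = 0
x(1/(w + 11), 2)*(T + 92) = 0*(6 + 92) = 0*98 = 0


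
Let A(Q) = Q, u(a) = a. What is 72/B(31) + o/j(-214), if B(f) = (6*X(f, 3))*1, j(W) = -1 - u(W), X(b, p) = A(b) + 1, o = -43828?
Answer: -349985/1704 ≈ -205.39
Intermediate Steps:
X(b, p) = 1 + b (X(b, p) = b + 1 = 1 + b)
j(W) = -1 - W
B(f) = 6 + 6*f (B(f) = (6*(1 + f))*1 = (6 + 6*f)*1 = 6 + 6*f)
72/B(31) + o/j(-214) = 72/(6 + 6*31) - 43828/(-1 - 1*(-214)) = 72/(6 + 186) - 43828/(-1 + 214) = 72/192 - 43828/213 = 72*(1/192) - 43828*1/213 = 3/8 - 43828/213 = -349985/1704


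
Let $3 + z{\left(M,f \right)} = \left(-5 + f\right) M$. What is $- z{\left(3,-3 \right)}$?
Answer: $27$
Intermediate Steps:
$z{\left(M,f \right)} = -3 + M \left(-5 + f\right)$ ($z{\left(M,f \right)} = -3 + \left(-5 + f\right) M = -3 + M \left(-5 + f\right)$)
$- z{\left(3,-3 \right)} = - (-3 - 15 + 3 \left(-3\right)) = - (-3 - 15 - 9) = \left(-1\right) \left(-27\right) = 27$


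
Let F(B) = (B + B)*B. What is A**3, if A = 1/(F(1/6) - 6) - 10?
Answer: -1287913472/1225043 ≈ -1051.3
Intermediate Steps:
F(B) = 2*B**2 (F(B) = (2*B)*B = 2*B**2)
A = -1088/107 (A = 1/(2*(1/6)**2 - 6) - 10 = 1/(2*(1/36) - 6) - 10 = 1/(1/18 - 6) - 10 = 1/(-107/18) - 10 = -18/107 - 10 = -1088/107 ≈ -10.168)
A**3 = (-1088/107)**3 = -1287913472/1225043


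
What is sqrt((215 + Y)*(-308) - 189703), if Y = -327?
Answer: I*sqrt(155207) ≈ 393.96*I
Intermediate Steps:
sqrt((215 + Y)*(-308) - 189703) = sqrt((215 - 327)*(-308) - 189703) = sqrt(-112*(-308) - 189703) = sqrt(34496 - 189703) = sqrt(-155207) = I*sqrt(155207)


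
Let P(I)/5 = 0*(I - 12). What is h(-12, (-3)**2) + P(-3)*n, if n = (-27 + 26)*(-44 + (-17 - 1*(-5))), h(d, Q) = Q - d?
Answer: 21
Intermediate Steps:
P(I) = 0 (P(I) = 5*(0*(I - 12)) = 5*(0*(-12 + I)) = 5*0 = 0)
n = 56 (n = -(-44 + (-17 + 5)) = -(-44 - 12) = -1*(-56) = 56)
h(-12, (-3)**2) + P(-3)*n = ((-3)**2 - 1*(-12)) + 0*56 = (9 + 12) + 0 = 21 + 0 = 21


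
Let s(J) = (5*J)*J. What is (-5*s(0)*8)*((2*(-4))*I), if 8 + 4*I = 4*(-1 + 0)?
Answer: 0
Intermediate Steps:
I = -3 (I = -2 + (4*(-1 + 0))/4 = -2 + (4*(-1))/4 = -2 + (¼)*(-4) = -2 - 1 = -3)
s(J) = 5*J²
(-5*s(0)*8)*((2*(-4))*I) = (-25*0²*8)*((2*(-4))*(-3)) = (-25*0*8)*(-8*(-3)) = (-5*0*8)*24 = (0*8)*24 = 0*24 = 0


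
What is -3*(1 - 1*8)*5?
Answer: 105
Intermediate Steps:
-3*(1 - 1*8)*5 = -3*(1 - 8)*5 = -3*(-7)*5 = 21*5 = 105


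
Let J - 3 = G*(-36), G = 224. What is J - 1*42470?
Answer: -50531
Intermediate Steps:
J = -8061 (J = 3 + 224*(-36) = 3 - 8064 = -8061)
J - 1*42470 = -8061 - 1*42470 = -8061 - 42470 = -50531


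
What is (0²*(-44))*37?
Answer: 0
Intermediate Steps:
(0²*(-44))*37 = (0*(-44))*37 = 0*37 = 0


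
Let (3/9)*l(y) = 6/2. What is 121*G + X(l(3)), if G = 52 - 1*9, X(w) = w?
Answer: 5212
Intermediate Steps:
l(y) = 9 (l(y) = 3*(6/2) = 3*(6*(½)) = 3*3 = 9)
G = 43 (G = 52 - 9 = 43)
121*G + X(l(3)) = 121*43 + 9 = 5203 + 9 = 5212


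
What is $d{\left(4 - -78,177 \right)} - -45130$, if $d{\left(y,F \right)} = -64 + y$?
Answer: $45148$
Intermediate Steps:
$d{\left(4 - -78,177 \right)} - -45130 = \left(-64 + \left(4 - -78\right)\right) - -45130 = \left(-64 + \left(4 + 78\right)\right) + 45130 = \left(-64 + 82\right) + 45130 = 18 + 45130 = 45148$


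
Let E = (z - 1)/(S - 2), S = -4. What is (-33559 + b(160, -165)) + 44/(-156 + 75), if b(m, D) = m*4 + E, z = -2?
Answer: -5332885/162 ≈ -32919.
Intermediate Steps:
E = ½ (E = (-2 - 1)/(-4 - 2) = -3/(-6) = -3*(-⅙) = ½ ≈ 0.50000)
b(m, D) = ½ + 4*m (b(m, D) = m*4 + ½ = 4*m + ½ = ½ + 4*m)
(-33559 + b(160, -165)) + 44/(-156 + 75) = (-33559 + (½ + 4*160)) + 44/(-156 + 75) = (-33559 + (½ + 640)) + 44/(-81) = (-33559 + 1281/2) - 1/81*44 = -65837/2 - 44/81 = -5332885/162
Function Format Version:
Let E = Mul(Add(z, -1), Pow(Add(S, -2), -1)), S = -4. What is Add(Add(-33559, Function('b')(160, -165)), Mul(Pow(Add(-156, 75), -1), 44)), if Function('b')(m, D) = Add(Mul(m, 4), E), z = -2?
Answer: Rational(-5332885, 162) ≈ -32919.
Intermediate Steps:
E = Rational(1, 2) (E = Mul(Add(-2, -1), Pow(Add(-4, -2), -1)) = Mul(-3, Pow(-6, -1)) = Mul(-3, Rational(-1, 6)) = Rational(1, 2) ≈ 0.50000)
Function('b')(m, D) = Add(Rational(1, 2), Mul(4, m)) (Function('b')(m, D) = Add(Mul(m, 4), Rational(1, 2)) = Add(Mul(4, m), Rational(1, 2)) = Add(Rational(1, 2), Mul(4, m)))
Add(Add(-33559, Function('b')(160, -165)), Mul(Pow(Add(-156, 75), -1), 44)) = Add(Add(-33559, Add(Rational(1, 2), Mul(4, 160))), Mul(Pow(Add(-156, 75), -1), 44)) = Add(Add(-33559, Add(Rational(1, 2), 640)), Mul(Pow(-81, -1), 44)) = Add(Add(-33559, Rational(1281, 2)), Mul(Rational(-1, 81), 44)) = Add(Rational(-65837, 2), Rational(-44, 81)) = Rational(-5332885, 162)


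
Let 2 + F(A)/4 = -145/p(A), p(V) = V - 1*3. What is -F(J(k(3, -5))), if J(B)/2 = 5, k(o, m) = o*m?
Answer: 636/7 ≈ 90.857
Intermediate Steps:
k(o, m) = m*o
J(B) = 10 (J(B) = 2*5 = 10)
p(V) = -3 + V (p(V) = V - 3 = -3 + V)
F(A) = -8 - 580/(-3 + A) (F(A) = -8 + 4*(-145/(-3 + A)) = -8 - 580/(-3 + A))
-F(J(k(3, -5))) = -4*(-139 - 2*10)/(-3 + 10) = -4*(-139 - 20)/7 = -4*(-159)/7 = -1*(-636/7) = 636/7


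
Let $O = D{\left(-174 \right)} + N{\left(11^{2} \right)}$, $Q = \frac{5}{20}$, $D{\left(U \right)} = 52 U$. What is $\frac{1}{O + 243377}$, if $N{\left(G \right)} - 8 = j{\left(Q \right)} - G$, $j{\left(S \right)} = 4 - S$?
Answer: $\frac{4}{936879} \approx 4.2695 \cdot 10^{-6}$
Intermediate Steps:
$Q = \frac{1}{4}$ ($Q = 5 \cdot \frac{1}{20} = \frac{1}{4} \approx 0.25$)
$N{\left(G \right)} = \frac{47}{4} - G$ ($N{\left(G \right)} = 8 - \left(- \frac{15}{4} + G\right) = \frac{47}{4} - G$)
$O = - \frac{36629}{4}$ ($O = 52 \left(-174\right) + \left(\frac{47}{4} - 11^{2}\right) = -9048 + \left(\frac{47}{4} - 121\right) = -9048 - \frac{437}{4} = - \frac{36629}{4} \approx -9157.3$)
$\frac{1}{O + 243377} = \frac{1}{- \frac{36629}{4} + 243377} = \frac{1}{\frac{936879}{4}} = \frac{4}{936879}$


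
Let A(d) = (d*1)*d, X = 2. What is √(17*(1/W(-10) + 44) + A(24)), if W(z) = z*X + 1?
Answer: √477641/19 ≈ 36.375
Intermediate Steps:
W(z) = 1 + 2*z (W(z) = z*2 + 1 = 2*z + 1 = 1 + 2*z)
A(d) = d² (A(d) = d*d = d²)
√(17*(1/W(-10) + 44) + A(24)) = √(17*(1/(1 + 2*(-10)) + 44) + 24²) = √(17*(1/(1 - 20) + 44) + 576) = √(17*(1/(-19) + 44) + 576) = √(17*(-1/19 + 44) + 576) = √(17*(835/19) + 576) = √(14195/19 + 576) = √(25139/19) = √477641/19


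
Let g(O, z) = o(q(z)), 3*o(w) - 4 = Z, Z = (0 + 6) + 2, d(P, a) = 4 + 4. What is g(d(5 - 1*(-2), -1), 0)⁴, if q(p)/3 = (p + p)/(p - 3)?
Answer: 256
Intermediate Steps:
q(p) = 6*p/(-3 + p) (q(p) = 3*((p + p)/(p - 3)) = 3*((2*p)/(-3 + p)) = 3*(2*p/(-3 + p)) = 6*p/(-3 + p))
d(P, a) = 8
Z = 8 (Z = 6 + 2 = 8)
o(w) = 4 (o(w) = 4/3 + (⅓)*8 = 4/3 + 8/3 = 4)
g(O, z) = 4
g(d(5 - 1*(-2), -1), 0)⁴ = 4⁴ = 256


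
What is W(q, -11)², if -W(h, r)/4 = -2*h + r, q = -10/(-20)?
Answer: 2304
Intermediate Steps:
q = ½ (q = -10*(-1/20) = ½ ≈ 0.50000)
W(h, r) = -4*r + 8*h (W(h, r) = -4*(-2*h + r) = -4*(r - 2*h) = -4*r + 8*h)
W(q, -11)² = (-4*(-11) + 8*(½))² = (44 + 4)² = 48² = 2304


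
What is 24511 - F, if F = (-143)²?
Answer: 4062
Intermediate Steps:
F = 20449
24511 - F = 24511 - 1*20449 = 24511 - 20449 = 4062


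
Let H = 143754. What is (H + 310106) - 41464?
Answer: 412396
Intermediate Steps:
(H + 310106) - 41464 = (143754 + 310106) - 41464 = 453860 - 41464 = 412396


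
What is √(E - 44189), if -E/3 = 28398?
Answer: I*√129383 ≈ 359.7*I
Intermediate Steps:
E = -85194 (E = -3*28398 = -85194)
√(E - 44189) = √(-85194 - 44189) = √(-129383) = I*√129383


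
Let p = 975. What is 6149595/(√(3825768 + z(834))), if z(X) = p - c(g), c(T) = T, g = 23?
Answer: 1229919*√239170/191336 ≈ 3143.6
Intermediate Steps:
z(X) = 952 (z(X) = 975 - 1*23 = 975 - 23 = 952)
6149595/(√(3825768 + z(834))) = 6149595/(√(3825768 + 952)) = 6149595/(√3826720) = 6149595/((4*√239170)) = 6149595*(√239170/956680) = 1229919*√239170/191336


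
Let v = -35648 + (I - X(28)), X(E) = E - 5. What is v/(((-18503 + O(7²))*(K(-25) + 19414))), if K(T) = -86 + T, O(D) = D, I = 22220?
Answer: 13451/356217562 ≈ 3.7761e-5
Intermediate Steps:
X(E) = -5 + E
v = -13451 (v = -35648 + (22220 - (-5 + 28)) = -35648 + (22220 - 1*23) = -35648 + (22220 - 23) = -35648 + 22197 = -13451)
v/(((-18503 + O(7²))*(K(-25) + 19414))) = -13451*1/((-18503 + 7²)*((-86 - 25) + 19414)) = -13451*1/((-18503 + 49)*(-111 + 19414)) = -13451/((-18454*19303)) = -13451/(-356217562) = -13451*(-1/356217562) = 13451/356217562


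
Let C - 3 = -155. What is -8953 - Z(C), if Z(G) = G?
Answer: -8801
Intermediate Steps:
C = -152 (C = 3 - 155 = -152)
-8953 - Z(C) = -8953 - 1*(-152) = -8953 + 152 = -8801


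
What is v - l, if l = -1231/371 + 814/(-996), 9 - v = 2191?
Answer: -402377921/184758 ≈ -2177.9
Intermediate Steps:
v = -2182 (v = 9 - 1*2191 = 9 - 2191 = -2182)
l = -764035/184758 (l = -1231*1/371 + 814*(-1/996) = -1231/371 - 407/498 = -764035/184758 ≈ -4.1353)
v - l = -2182 - 1*(-764035/184758) = -2182 + 764035/184758 = -402377921/184758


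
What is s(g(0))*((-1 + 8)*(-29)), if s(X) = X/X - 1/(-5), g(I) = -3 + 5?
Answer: -1218/5 ≈ -243.60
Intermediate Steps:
g(I) = 2
s(X) = 6/5 (s(X) = 1 - 1*(-1/5) = 1 + 1/5 = 6/5)
s(g(0))*((-1 + 8)*(-29)) = 6*((-1 + 8)*(-29))/5 = 6*(7*(-29))/5 = (6/5)*(-203) = -1218/5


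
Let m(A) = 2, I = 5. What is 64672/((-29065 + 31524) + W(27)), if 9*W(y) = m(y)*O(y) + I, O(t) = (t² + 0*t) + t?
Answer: 18189/739 ≈ 24.613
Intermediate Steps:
O(t) = t + t² (O(t) = (t² + 0) + t = t² + t = t + t²)
W(y) = 5/9 + 2*y*(1 + y)/9 (W(y) = (2*(y*(1 + y)) + 5)/9 = (2*y*(1 + y) + 5)/9 = (5 + 2*y*(1 + y))/9 = 5/9 + 2*y*(1 + y)/9)
64672/((-29065 + 31524) + W(27)) = 64672/((-29065 + 31524) + (5/9 + (2/9)*27*(1 + 27))) = 64672/(2459 + (5/9 + (2/9)*27*28)) = 64672/(2459 + (5/9 + 168)) = 64672/(2459 + 1517/9) = 64672/(23648/9) = 64672*(9/23648) = 18189/739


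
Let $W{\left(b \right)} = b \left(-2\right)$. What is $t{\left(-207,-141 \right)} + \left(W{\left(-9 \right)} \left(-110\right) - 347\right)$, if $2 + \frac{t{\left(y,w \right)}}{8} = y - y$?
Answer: $-2343$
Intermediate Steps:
$t{\left(y,w \right)} = -16$ ($t{\left(y,w \right)} = -16 + 8 \left(y - y\right) = -16 + 8 \cdot 0 = -16 + 0 = -16$)
$W{\left(b \right)} = - 2 b$
$t{\left(-207,-141 \right)} + \left(W{\left(-9 \right)} \left(-110\right) - 347\right) = -16 + \left(\left(-2\right) \left(-9\right) \left(-110\right) - 347\right) = -16 + \left(18 \left(-110\right) - 347\right) = -16 - 2327 = -2343$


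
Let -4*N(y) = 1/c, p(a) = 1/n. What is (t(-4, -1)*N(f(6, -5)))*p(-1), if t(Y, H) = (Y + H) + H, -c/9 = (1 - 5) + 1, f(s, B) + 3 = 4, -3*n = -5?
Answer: 1/30 ≈ 0.033333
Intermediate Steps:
n = 5/3 (n = -⅓*(-5) = 5/3 ≈ 1.6667)
f(s, B) = 1 (f(s, B) = -3 + 4 = 1)
p(a) = ⅗ (p(a) = 1/(5/3) = ⅗)
c = 27 (c = -9*((1 - 5) + 1) = -9*(-4 + 1) = -9*(-3) = 27)
t(Y, H) = Y + 2*H (t(Y, H) = (H + Y) + H = Y + 2*H)
N(y) = -1/108 (N(y) = -¼/27 = -¼*1/27 = -1/108)
(t(-4, -1)*N(f(6, -5)))*p(-1) = ((-4 + 2*(-1))*(-1/108))*(⅗) = ((-4 - 2)*(-1/108))*(⅗) = -6*(-1/108)*(⅗) = (1/18)*(⅗) = 1/30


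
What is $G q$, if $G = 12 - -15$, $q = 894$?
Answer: $24138$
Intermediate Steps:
$G = 27$ ($G = 12 + 15 = 27$)
$G q = 27 \cdot 894 = 24138$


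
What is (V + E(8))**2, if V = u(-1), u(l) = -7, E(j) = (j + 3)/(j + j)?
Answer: 10201/256 ≈ 39.848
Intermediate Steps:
E(j) = (3 + j)/(2*j) (E(j) = (3 + j)/((2*j)) = (3 + j)*(1/(2*j)) = (3 + j)/(2*j))
V = -7
(V + E(8))**2 = (-7 + (1/2)*(3 + 8)/8)**2 = (-7 + (1/2)*(1/8)*11)**2 = (-7 + 11/16)**2 = (-101/16)**2 = 10201/256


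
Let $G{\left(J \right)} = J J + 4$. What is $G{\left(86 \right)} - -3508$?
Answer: $10908$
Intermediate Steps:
$G{\left(J \right)} = 4 + J^{2}$ ($G{\left(J \right)} = J^{2} + 4 = 4 + J^{2}$)
$G{\left(86 \right)} - -3508 = \left(4 + 86^{2}\right) - -3508 = \left(4 + 7396\right) + 3508 = 7400 + 3508 = 10908$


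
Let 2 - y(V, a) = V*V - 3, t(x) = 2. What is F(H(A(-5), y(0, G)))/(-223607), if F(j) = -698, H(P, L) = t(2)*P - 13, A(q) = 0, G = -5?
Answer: 698/223607 ≈ 0.0031215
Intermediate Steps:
y(V, a) = 5 - V² (y(V, a) = 2 - (V*V - 3) = 2 - (V² - 3) = 2 - (-3 + V²) = 2 + (3 - V²) = 5 - V²)
H(P, L) = -13 + 2*P (H(P, L) = 2*P - 13 = -13 + 2*P)
F(H(A(-5), y(0, G)))/(-223607) = -698/(-223607) = -698*(-1/223607) = 698/223607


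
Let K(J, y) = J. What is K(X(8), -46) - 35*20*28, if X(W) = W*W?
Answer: -19536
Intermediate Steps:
X(W) = W**2
K(X(8), -46) - 35*20*28 = 8**2 - 35*20*28 = 64 - 700*28 = 64 - 1*19600 = 64 - 19600 = -19536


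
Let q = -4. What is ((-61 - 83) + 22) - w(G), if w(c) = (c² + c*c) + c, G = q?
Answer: -150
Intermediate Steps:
G = -4
w(c) = c + 2*c² (w(c) = (c² + c²) + c = 2*c² + c = c + 2*c²)
((-61 - 83) + 22) - w(G) = ((-61 - 83) + 22) - (-4)*(1 + 2*(-4)) = (-144 + 22) - (-4)*(1 - 8) = -122 - (-4)*(-7) = -122 - 1*28 = -122 - 28 = -150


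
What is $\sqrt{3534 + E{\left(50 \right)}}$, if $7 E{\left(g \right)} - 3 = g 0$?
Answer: $\frac{3 \sqrt{19243}}{7} \approx 59.451$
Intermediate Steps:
$E{\left(g \right)} = \frac{3}{7}$ ($E{\left(g \right)} = \frac{3}{7} + \frac{g 0}{7} = \frac{3}{7} + \frac{1}{7} \cdot 0 = \frac{3}{7} + 0 = \frac{3}{7}$)
$\sqrt{3534 + E{\left(50 \right)}} = \sqrt{3534 + \frac{3}{7}} = \sqrt{\frac{24741}{7}} = \frac{3 \sqrt{19243}}{7}$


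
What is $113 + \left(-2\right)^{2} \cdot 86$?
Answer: $457$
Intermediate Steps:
$113 + \left(-2\right)^{2} \cdot 86 = 113 + 4 \cdot 86 = 113 + 344 = 457$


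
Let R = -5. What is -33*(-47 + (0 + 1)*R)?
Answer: 1716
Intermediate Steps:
-33*(-47 + (0 + 1)*R) = -33*(-47 + (0 + 1)*(-5)) = -33*(-47 + 1*(-5)) = -33*(-47 - 5) = -33*(-52) = 1716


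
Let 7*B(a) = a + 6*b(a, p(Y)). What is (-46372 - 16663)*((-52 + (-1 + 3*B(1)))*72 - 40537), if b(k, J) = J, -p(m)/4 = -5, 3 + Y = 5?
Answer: 2560436675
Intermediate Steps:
Y = 2 (Y = -3 + 5 = 2)
p(m) = 20 (p(m) = -4*(-5) = 20)
B(a) = 120/7 + a/7 (B(a) = (a + 6*20)/7 = (a + 120)/7 = (120 + a)/7 = 120/7 + a/7)
(-46372 - 16663)*((-52 + (-1 + 3*B(1)))*72 - 40537) = (-46372 - 16663)*((-52 + (-1 + 3*(120/7 + (⅐)*1)))*72 - 40537) = -63035*((-52 + (-1 + 3*(120/7 + ⅐)))*72 - 40537) = -63035*((-52 + (-1 + 3*(121/7)))*72 - 40537) = -63035*((-52 + (-1 + 363/7))*72 - 40537) = -63035*((-52 + 356/7)*72 - 40537) = -63035*(-8/7*72 - 40537) = -63035*(-576/7 - 40537) = -63035*(-284335/7) = 2560436675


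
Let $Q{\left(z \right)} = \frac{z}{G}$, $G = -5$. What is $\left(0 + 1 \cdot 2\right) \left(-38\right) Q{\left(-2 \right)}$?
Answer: $- \frac{152}{5} \approx -30.4$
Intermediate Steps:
$Q{\left(z \right)} = - \frac{z}{5}$ ($Q{\left(z \right)} = \frac{z}{-5} = z \left(- \frac{1}{5}\right) = - \frac{z}{5}$)
$\left(0 + 1 \cdot 2\right) \left(-38\right) Q{\left(-2 \right)} = \left(0 + 1 \cdot 2\right) \left(-38\right) \left(\left(- \frac{1}{5}\right) \left(-2\right)\right) = \left(0 + 2\right) \left(-38\right) \frac{2}{5} = 2 \left(-38\right) \frac{2}{5} = \left(-76\right) \frac{2}{5} = - \frac{152}{5}$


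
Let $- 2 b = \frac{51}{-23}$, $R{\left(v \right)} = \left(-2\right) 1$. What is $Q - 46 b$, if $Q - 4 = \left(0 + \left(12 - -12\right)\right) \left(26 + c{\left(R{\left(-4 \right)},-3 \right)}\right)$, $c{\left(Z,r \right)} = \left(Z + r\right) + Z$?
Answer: $409$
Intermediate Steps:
$R{\left(v \right)} = -2$
$c{\left(Z,r \right)} = r + 2 Z$
$b = \frac{51}{46}$ ($b = - \frac{51 \frac{1}{-23}}{2} = - \frac{51 \left(- \frac{1}{23}\right)}{2} = \left(- \frac{1}{2}\right) \left(- \frac{51}{23}\right) = \frac{51}{46} \approx 1.1087$)
$Q = 460$ ($Q = 4 + \left(0 + \left(12 - -12\right)\right) \left(26 + \left(-3 + 2 \left(-2\right)\right)\right) = 4 + \left(0 + \left(12 + 12\right)\right) \left(26 - 7\right) = 4 + \left(0 + 24\right) \left(26 - 7\right) = 4 + 24 \cdot 19 = 4 + 456 = 460$)
$Q - 46 b = 460 - 51 = 409$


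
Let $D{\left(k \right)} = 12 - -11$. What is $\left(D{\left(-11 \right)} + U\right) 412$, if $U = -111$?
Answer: $-36256$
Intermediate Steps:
$D{\left(k \right)} = 23$ ($D{\left(k \right)} = 12 + 11 = 23$)
$\left(D{\left(-11 \right)} + U\right) 412 = \left(23 - 111\right) 412 = \left(-88\right) 412 = -36256$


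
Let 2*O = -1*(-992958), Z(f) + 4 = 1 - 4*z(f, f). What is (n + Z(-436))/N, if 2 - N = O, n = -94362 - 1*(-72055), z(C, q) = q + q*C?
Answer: 780950/496477 ≈ 1.5730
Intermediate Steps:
z(C, q) = q + C*q
n = -22307 (n = -94362 + 72055 = -22307)
Z(f) = -3 - 4*f*(1 + f) (Z(f) = -4 + (1 - 4*f*(1 + f)) = -3 - 4*f*(1 + f))
O = 496479 (O = (-1*(-992958))/2 = (1/2)*992958 = 496479)
N = -496477 (N = 2 - 1*496479 = 2 - 496479 = -496477)
(n + Z(-436))/N = (-22307 + (-3 - 4*(-436)*(1 - 436)))/(-496477) = (-22307 + (-3 - 4*(-436)*(-435)))*(-1/496477) = (-22307 + (-3 - 758640))*(-1/496477) = (-22307 - 758643)*(-1/496477) = -780950*(-1/496477) = 780950/496477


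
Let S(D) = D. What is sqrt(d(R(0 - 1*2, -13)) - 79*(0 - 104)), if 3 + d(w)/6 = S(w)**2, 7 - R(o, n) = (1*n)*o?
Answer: 2*sqrt(2591) ≈ 101.80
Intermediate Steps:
R(o, n) = 7 - n*o (R(o, n) = 7 - 1*n*o = 7 - n*o)
d(w) = -18 + 6*w**2
sqrt(d(R(0 - 1*2, -13)) - 79*(0 - 104)) = sqrt((-18 + 6*(7 - 1*(-13)*(0 - 1*2))**2) - 79*(0 - 104)) = sqrt((-18 + 6*(7 - 1*(-13)*(0 - 2))**2) - 79*(-104)) = sqrt((-18 + 6*(7 - 1*(-13)*(-2))**2) + 8216) = sqrt((-18 + 6*(7 - 26)**2) + 8216) = sqrt((-18 + 6*(-19)**2) + 8216) = sqrt((-18 + 6*361) + 8216) = sqrt((-18 + 2166) + 8216) = sqrt(2148 + 8216) = sqrt(10364) = 2*sqrt(2591)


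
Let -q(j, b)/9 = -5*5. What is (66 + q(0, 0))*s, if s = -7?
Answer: -2037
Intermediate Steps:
q(j, b) = 225 (q(j, b) = -(-45)*5 = -9*(-25) = 225)
(66 + q(0, 0))*s = (66 + 225)*(-7) = 291*(-7) = -2037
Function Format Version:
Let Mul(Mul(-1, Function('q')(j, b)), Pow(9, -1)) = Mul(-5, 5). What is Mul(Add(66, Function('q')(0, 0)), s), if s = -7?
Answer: -2037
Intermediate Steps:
Function('q')(j, b) = 225 (Function('q')(j, b) = Mul(-9, Mul(-5, 5)) = Mul(-9, -25) = 225)
Mul(Add(66, Function('q')(0, 0)), s) = Mul(Add(66, 225), -7) = Mul(291, -7) = -2037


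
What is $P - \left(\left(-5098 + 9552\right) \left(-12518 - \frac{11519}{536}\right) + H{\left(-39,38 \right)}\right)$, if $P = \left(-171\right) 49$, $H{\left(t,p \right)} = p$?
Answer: $\frac{14965783153}{268} \approx 5.5842 \cdot 10^{7}$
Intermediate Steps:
$P = -8379$
$P - \left(\left(-5098 + 9552\right) \left(-12518 - \frac{11519}{536}\right) + H{\left(-39,38 \right)}\right) = -8379 - \left(\left(-5098 + 9552\right) \left(-12518 - \frac{11519}{536}\right) + 38\right) = -8379 - \left(4454 \left(-12518 - \frac{11519}{536}\right) + 38\right) = -8379 - \left(4454 \left(- \frac{6721167}{536}\right) + 38\right) = -8379 - \left(- \frac{14968038909}{268} + 38\right) = -8379 - - \frac{14968028725}{268} = -8379 + \frac{14968028725}{268} = \frac{14965783153}{268}$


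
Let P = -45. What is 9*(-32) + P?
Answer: -333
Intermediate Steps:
9*(-32) + P = 9*(-32) - 45 = -288 - 45 = -333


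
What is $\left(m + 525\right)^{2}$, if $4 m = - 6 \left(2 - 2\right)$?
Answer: $275625$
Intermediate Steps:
$m = 0$ ($m = \frac{\left(-6\right) \left(2 - 2\right)}{4} = \frac{\left(-6\right) 0}{4} = \frac{1}{4} \cdot 0 = 0$)
$\left(m + 525\right)^{2} = \left(0 + 525\right)^{2} = 525^{2} = 275625$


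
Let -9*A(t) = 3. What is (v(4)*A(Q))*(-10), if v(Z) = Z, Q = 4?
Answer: 40/3 ≈ 13.333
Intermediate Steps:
A(t) = -1/3 (A(t) = -1/9*3 = -1/3)
(v(4)*A(Q))*(-10) = (4*(-1/3))*(-10) = -4/3*(-10) = 40/3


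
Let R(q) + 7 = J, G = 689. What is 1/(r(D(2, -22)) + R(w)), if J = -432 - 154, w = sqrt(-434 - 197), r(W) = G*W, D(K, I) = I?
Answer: -1/15751 ≈ -6.3488e-5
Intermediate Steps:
r(W) = 689*W
w = I*sqrt(631) (w = sqrt(-631) = I*sqrt(631) ≈ 25.12*I)
J = -586
R(q) = -593 (R(q) = -7 - 586 = -593)
1/(r(D(2, -22)) + R(w)) = 1/(689*(-22) - 593) = 1/(-15158 - 593) = 1/(-15751) = -1/15751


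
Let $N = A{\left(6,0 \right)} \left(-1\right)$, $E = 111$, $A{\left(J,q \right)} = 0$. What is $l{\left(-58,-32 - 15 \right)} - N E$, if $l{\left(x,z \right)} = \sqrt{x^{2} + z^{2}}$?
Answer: $\sqrt{5573} \approx 74.653$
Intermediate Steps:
$N = 0$ ($N = 0 \left(-1\right) = 0$)
$l{\left(-58,-32 - 15 \right)} - N E = \sqrt{\left(-58\right)^{2} + \left(-32 - 15\right)^{2}} - 0 \cdot 111 = \sqrt{3364 + \left(-47\right)^{2}} - 0 = \sqrt{3364 + 2209} + 0 = \sqrt{5573} + 0 = \sqrt{5573}$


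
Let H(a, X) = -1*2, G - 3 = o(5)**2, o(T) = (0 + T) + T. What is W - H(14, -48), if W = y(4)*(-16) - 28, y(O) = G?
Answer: -1674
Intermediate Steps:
o(T) = 2*T (o(T) = T + T = 2*T)
G = 103 (G = 3 + (2*5)**2 = 3 + 10**2 = 3 + 100 = 103)
H(a, X) = -2
y(O) = 103
W = -1676 (W = 103*(-16) - 28 = -1648 - 28 = -1676)
W - H(14, -48) = -1676 - 1*(-2) = -1676 + 2 = -1674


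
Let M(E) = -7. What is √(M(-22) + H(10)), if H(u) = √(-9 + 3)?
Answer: √(-7 + I*√6) ≈ 0.45618 + 2.6848*I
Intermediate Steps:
H(u) = I*√6 (H(u) = √(-6) = I*√6)
√(M(-22) + H(10)) = √(-7 + I*√6)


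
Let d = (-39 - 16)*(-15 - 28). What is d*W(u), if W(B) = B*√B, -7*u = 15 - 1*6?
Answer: -63855*I*√7/49 ≈ -3447.8*I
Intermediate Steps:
u = -9/7 (u = -(15 - 1*6)/7 = -(15 - 6)/7 = -⅐*9 = -9/7 ≈ -1.2857)
W(B) = B^(3/2)
d = 2365 (d = -55*(-43) = 2365)
d*W(u) = 2365*(-9/7)^(3/2) = 2365*(-27*I*√7/49) = -63855*I*√7/49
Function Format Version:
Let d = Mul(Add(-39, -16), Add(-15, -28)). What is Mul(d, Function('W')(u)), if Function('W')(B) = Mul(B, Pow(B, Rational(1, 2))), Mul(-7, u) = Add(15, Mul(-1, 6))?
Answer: Mul(Rational(-63855, 49), I, Pow(7, Rational(1, 2))) ≈ Mul(-3447.8, I)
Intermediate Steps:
u = Rational(-9, 7) (u = Mul(Rational(-1, 7), Add(15, Mul(-1, 6))) = Mul(Rational(-1, 7), Add(15, -6)) = Mul(Rational(-1, 7), 9) = Rational(-9, 7) ≈ -1.2857)
Function('W')(B) = Pow(B, Rational(3, 2))
d = 2365 (d = Mul(-55, -43) = 2365)
Mul(d, Function('W')(u)) = Mul(2365, Pow(Rational(-9, 7), Rational(3, 2))) = Mul(2365, Mul(Rational(-27, 49), I, Pow(7, Rational(1, 2)))) = Mul(Rational(-63855, 49), I, Pow(7, Rational(1, 2)))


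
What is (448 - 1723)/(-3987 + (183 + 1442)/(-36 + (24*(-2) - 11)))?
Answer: 24225/76078 ≈ 0.31842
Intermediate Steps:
(448 - 1723)/(-3987 + (183 + 1442)/(-36 + (24*(-2) - 11))) = -1275/(-3987 + 1625/(-36 + (-48 - 11))) = -1275/(-3987 + 1625/(-36 - 59)) = -1275/(-3987 + 1625/(-95)) = -1275/(-3987 + 1625*(-1/95)) = -1275/(-3987 - 325/19) = -1275/(-76078/19) = -1275*(-19/76078) = 24225/76078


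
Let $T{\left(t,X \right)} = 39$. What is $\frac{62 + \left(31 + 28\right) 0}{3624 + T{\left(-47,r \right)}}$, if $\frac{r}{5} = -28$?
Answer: $\frac{62}{3663} \approx 0.016926$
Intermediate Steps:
$r = -140$ ($r = 5 \left(-28\right) = -140$)
$\frac{62 + \left(31 + 28\right) 0}{3624 + T{\left(-47,r \right)}} = \frac{62 + \left(31 + 28\right) 0}{3624 + 39} = \frac{62 + 59 \cdot 0}{3663} = \left(62 + 0\right) \frac{1}{3663} = 62 \cdot \frac{1}{3663} = \frac{62}{3663}$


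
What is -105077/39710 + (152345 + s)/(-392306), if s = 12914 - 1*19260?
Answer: -11754989463/3894617815 ≈ -3.0183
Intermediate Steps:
s = -6346 (s = 12914 - 19260 = -6346)
-105077/39710 + (152345 + s)/(-392306) = -105077/39710 + (152345 - 6346)/(-392306) = -105077*1/39710 + 145999*(-1/392306) = -105077/39710 - 145999/392306 = -11754989463/3894617815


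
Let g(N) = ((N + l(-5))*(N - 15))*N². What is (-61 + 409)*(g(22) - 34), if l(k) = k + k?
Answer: 14136456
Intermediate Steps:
l(k) = 2*k
g(N) = N²*(-15 + N)*(-10 + N) (g(N) = ((N + 2*(-5))*(N - 15))*N² = ((N - 10)*(-15 + N))*N² = ((-10 + N)*(-15 + N))*N² = ((-15 + N)*(-10 + N))*N² = N²*(-15 + N)*(-10 + N))
(-61 + 409)*(g(22) - 34) = (-61 + 409)*(22²*(150 + 22² - 25*22) - 34) = 348*(484*(150 + 484 - 550) - 34) = 348*(484*84 - 34) = 348*(40656 - 34) = 348*40622 = 14136456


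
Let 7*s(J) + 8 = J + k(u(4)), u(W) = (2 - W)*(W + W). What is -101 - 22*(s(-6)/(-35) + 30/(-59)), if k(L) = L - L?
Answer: -188061/2065 ≈ -91.071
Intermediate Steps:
u(W) = 2*W*(2 - W) (u(W) = (2 - W)*(2*W) = 2*W*(2 - W))
k(L) = 0
s(J) = -8/7 + J/7 (s(J) = -8/7 + (J + 0)/7 = -8/7 + J/7)
-101 - 22*(s(-6)/(-35) + 30/(-59)) = -101 - 22*((-8/7 + (⅐)*(-6))/(-35) + 30/(-59)) = -101 - 22*((-8/7 - 6/7)*(-1/35) + 30*(-1/59)) = -101 - 22*(-2*(-1/35) - 30/59) = -101 - 22*(2/35 - 30/59) = -101 - 22*(-932/2065) = -101 + 20504/2065 = -188061/2065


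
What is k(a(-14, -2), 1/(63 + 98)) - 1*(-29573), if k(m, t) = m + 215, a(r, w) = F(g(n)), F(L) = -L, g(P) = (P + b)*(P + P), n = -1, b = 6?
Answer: 29798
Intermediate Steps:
g(P) = 2*P*(6 + P) (g(P) = (P + 6)*(P + P) = (6 + P)*(2*P) = 2*P*(6 + P))
a(r, w) = 10 (a(r, w) = -2*(-1)*(6 - 1) = -2*(-1)*5 = -1*(-10) = 10)
k(m, t) = 215 + m
k(a(-14, -2), 1/(63 + 98)) - 1*(-29573) = (215 + 10) - 1*(-29573) = 225 + 29573 = 29798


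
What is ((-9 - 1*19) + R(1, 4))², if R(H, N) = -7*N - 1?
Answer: 3249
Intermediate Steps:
R(H, N) = -1 - 7*N
((-9 - 1*19) + R(1, 4))² = ((-9 - 1*19) + (-1 - 7*4))² = ((-9 - 19) + (-1 - 28))² = (-28 - 29)² = (-57)² = 3249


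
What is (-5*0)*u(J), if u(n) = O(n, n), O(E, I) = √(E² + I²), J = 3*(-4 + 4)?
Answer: 0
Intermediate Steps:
J = 0 (J = 3*0 = 0)
u(n) = √2*√(n²) (u(n) = √(n² + n²) = √(2*n²) = √2*√(n²))
(-5*0)*u(J) = (-5*0)*(√2*√(0²)) = 0*(√2*√0) = 0*(√2*0) = 0*0 = 0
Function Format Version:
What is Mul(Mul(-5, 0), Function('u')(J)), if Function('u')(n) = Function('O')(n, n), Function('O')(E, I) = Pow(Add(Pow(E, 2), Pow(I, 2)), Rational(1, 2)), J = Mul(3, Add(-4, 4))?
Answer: 0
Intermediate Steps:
J = 0 (J = Mul(3, 0) = 0)
Function('u')(n) = Mul(Pow(2, Rational(1, 2)), Pow(Pow(n, 2), Rational(1, 2))) (Function('u')(n) = Pow(Add(Pow(n, 2), Pow(n, 2)), Rational(1, 2)) = Pow(Mul(2, Pow(n, 2)), Rational(1, 2)) = Mul(Pow(2, Rational(1, 2)), Pow(Pow(n, 2), Rational(1, 2))))
Mul(Mul(-5, 0), Function('u')(J)) = Mul(Mul(-5, 0), Mul(Pow(2, Rational(1, 2)), Pow(Pow(0, 2), Rational(1, 2)))) = Mul(0, Mul(Pow(2, Rational(1, 2)), Pow(0, Rational(1, 2)))) = Mul(0, Mul(Pow(2, Rational(1, 2)), 0)) = Mul(0, 0) = 0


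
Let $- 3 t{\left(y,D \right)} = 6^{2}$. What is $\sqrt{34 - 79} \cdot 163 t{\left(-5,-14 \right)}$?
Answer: $- 5868 i \sqrt{5} \approx - 13121.0 i$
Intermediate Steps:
$t{\left(y,D \right)} = -12$ ($t{\left(y,D \right)} = - \frac{6^{2}}{3} = \left(- \frac{1}{3}\right) 36 = -12$)
$\sqrt{34 - 79} \cdot 163 t{\left(-5,-14 \right)} = \sqrt{34 - 79} \cdot 163 \left(-12\right) = \sqrt{-45} \cdot 163 \left(-12\right) = 3 i \sqrt{5} \cdot 163 \left(-12\right) = 489 i \sqrt{5} \left(-12\right) = - 5868 i \sqrt{5}$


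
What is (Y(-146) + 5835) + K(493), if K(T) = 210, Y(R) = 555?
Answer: 6600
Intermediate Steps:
(Y(-146) + 5835) + K(493) = (555 + 5835) + 210 = 6390 + 210 = 6600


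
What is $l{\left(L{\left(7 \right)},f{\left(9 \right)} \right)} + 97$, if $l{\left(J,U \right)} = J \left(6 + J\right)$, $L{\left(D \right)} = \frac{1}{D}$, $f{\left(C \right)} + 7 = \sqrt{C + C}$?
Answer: $\frac{4796}{49} \approx 97.878$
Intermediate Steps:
$f{\left(C \right)} = -7 + \sqrt{2} \sqrt{C}$ ($f{\left(C \right)} = -7 + \sqrt{C + C} = -7 + \sqrt{2 C} = -7 + \sqrt{2} \sqrt{C}$)
$l{\left(L{\left(7 \right)},f{\left(9 \right)} \right)} + 97 = \frac{6 + \frac{1}{7}}{7} + 97 = \frac{1}{7} \cdot \frac{43}{7} + 97 = \frac{43}{49} + 97 = \frac{4796}{49}$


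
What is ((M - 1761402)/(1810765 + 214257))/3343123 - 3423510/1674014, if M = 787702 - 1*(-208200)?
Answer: -5794203373797861265/2833225850162643971 ≈ -2.0451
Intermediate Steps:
M = 995902 (M = 787702 + 208200 = 995902)
((M - 1761402)/(1810765 + 214257))/3343123 - 3423510/1674014 = ((995902 - 1761402)/(1810765 + 214257))/3343123 - 3423510/1674014 = -765500/2025022*(1/3343123) - 3423510*1/1674014 = -765500*1/2025022*(1/3343123) - 1711755/837007 = -382750/1012511*1/3343123 - 1711755/837007 = -382750/3384948811853 - 1711755/837007 = -5794203373797861265/2833225850162643971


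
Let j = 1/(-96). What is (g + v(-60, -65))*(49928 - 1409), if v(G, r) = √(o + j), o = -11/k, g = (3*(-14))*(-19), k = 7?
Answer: 38718162 + 16173*I*√44646/56 ≈ 3.8718e+7 + 61023.0*I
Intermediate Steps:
g = 798 (g = -42*(-19) = 798)
j = -1/96 ≈ -0.010417
o = -11/7 ≈ -1.5714
v(G, r) = I*√44646/168 (v(G, r) = √(-11/7 - 1/96) = √(-1063/672) = I*√44646/168)
(g + v(-60, -65))*(49928 - 1409) = (798 + I*√44646/168)*(49928 - 1409) = (798 + I*√44646/168)*48519 = 38718162 + 16173*I*√44646/56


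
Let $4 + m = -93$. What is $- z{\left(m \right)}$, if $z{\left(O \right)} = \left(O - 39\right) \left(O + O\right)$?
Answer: $-26384$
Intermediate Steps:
$m = -97$ ($m = -4 - 93 = -97$)
$z{\left(O \right)} = 2 O \left(-39 + O\right)$ ($z{\left(O \right)} = \left(-39 + O\right) 2 O = 2 O \left(-39 + O\right)$)
$- z{\left(m \right)} = - 2 \left(-97\right) \left(-39 - 97\right) = - 2 \left(-97\right) \left(-136\right) = \left(-1\right) 26384 = -26384$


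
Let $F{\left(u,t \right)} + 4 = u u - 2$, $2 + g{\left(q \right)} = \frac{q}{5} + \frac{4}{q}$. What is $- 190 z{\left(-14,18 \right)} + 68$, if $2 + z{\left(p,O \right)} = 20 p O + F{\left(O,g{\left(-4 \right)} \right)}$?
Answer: $897628$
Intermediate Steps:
$g{\left(q \right)} = -2 + \frac{4}{q} + \frac{q}{5}$ ($g{\left(q \right)} = -2 + \left(\frac{q}{5} + \frac{4}{q}\right) = -2 + \left(\frac{4}{q} + \frac{q}{5}\right) = -2 + \frac{4}{q} + \frac{q}{5}$)
$F{\left(u,t \right)} = -6 + u^{2}$ ($F{\left(u,t \right)} = -4 + \left(u u - 2\right) = -4 + \left(u^{2} - 2\right) = -4 + \left(-2 + u^{2}\right) = -6 + u^{2}$)
$z{\left(p,O \right)} = -8 + O^{2} + 20 O p$ ($z{\left(p,O \right)} = -2 + \left(20 p O + \left(-6 + O^{2}\right)\right) = -2 + \left(20 O p + \left(-6 + O^{2}\right)\right) = -2 + \left(-6 + O^{2} + 20 O p\right) = -8 + O^{2} + 20 O p$)
$- 190 z{\left(-14,18 \right)} + 68 = - 190 \left(-8 + 18^{2} + 20 \cdot 18 \left(-14\right)\right) + 68 = - 190 \left(-8 + 324 - 5040\right) + 68 = \left(-190\right) \left(-4724\right) + 68 = 897560 + 68 = 897628$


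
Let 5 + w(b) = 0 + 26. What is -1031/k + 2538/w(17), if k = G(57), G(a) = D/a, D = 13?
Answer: -400371/91 ≈ -4399.7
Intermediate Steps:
G(a) = 13/a
k = 13/57 ≈ 0.22807
w(b) = 21 (w(b) = -5 + (0 + 26) = -5 + 26 = 21)
-1031/k + 2538/w(17) = -1031/13/57 + 2538/21 = -1031*57/13 + 2538*(1/21) = -58767/13 + 846/7 = -400371/91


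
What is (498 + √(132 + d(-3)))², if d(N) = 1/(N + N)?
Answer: (2988 + √4746)²/36 ≈ 2.5957e+5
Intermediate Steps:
d(N) = 1/(2*N)
(498 + √(132 + d(-3)))² = (498 + √(132 + (½)/(-3)))² = (498 + √(132 + (½)*(-⅓)))² = (498 + √(132 - ⅙))² = (498 + √(791/6))² = (498 + √4746/6)²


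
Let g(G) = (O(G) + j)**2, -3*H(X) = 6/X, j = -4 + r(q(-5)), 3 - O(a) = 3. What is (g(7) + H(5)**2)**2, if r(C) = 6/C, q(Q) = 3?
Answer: 10816/625 ≈ 17.306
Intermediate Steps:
O(a) = 0 (O(a) = 3 - 1*3 = 3 - 3 = 0)
j = -2 (j = -4 + 6/3 = -4 + 6*(1/3) = -4 + 2 = -2)
H(X) = -2/X
g(G) = 4 (g(G) = (0 - 2)**2 = (-2)**2 = 4)
(g(7) + H(5)**2)**2 = (4 + (-2/5)**2)**2 = (4 + 4/25)**2 = (104/25)**2 = 10816/625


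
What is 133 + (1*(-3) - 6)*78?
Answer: -569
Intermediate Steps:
133 + (1*(-3) - 6)*78 = 133 + (-3 - 6)*78 = 133 - 9*78 = 133 - 702 = -569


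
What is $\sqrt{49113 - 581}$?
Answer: $2 \sqrt{12133} \approx 220.3$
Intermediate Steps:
$\sqrt{49113 - 581} = \sqrt{48532} = 2 \sqrt{12133}$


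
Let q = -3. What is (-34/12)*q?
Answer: 17/2 ≈ 8.5000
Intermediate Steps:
(-34/12)*q = -34/12*(-3) = -34*1/12*(-3) = -17/6*(-3) = 17/2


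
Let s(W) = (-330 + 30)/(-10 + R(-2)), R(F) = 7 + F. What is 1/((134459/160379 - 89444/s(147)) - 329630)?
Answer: -2405685/796570164484 ≈ -3.0201e-6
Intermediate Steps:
s(W) = 60 (s(W) = (-330 + 30)/(-10 + (7 - 2)) = -300/(-10 + 5) = -300/(-5) = -300*(-⅕) = 60)
1/((134459/160379 - 89444/s(147)) - 329630) = 1/((134459/160379 - 89444/60) - 329630) = 1/((134459*(1/160379) - 89444*1/60) - 329630) = 1/((134459/160379 - 22361/15) - 329630) = 1/(-3584217934/2405685 - 329630) = 1/(-796570164484/2405685) = -2405685/796570164484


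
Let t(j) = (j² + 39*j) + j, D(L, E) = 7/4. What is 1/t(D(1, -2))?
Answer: 16/1169 ≈ 0.013687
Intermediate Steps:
D(L, E) = 7/4 (D(L, E) = 7*(¼) = 7/4)
t(j) = j² + 40*j
1/t(D(1, -2)) = 1/(7*(40 + 7/4)/4) = 1/((7/4)*(167/4)) = 1/(1169/16) = 16/1169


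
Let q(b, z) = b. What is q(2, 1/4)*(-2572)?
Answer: -5144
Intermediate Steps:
q(2, 1/4)*(-2572) = 2*(-2572) = -5144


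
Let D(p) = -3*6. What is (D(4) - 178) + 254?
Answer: 58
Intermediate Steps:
D(p) = -18
(D(4) - 178) + 254 = (-18 - 178) + 254 = -196 + 254 = 58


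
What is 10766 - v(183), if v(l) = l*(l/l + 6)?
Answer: 9485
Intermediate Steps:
v(l) = 7*l (v(l) = l*(1 + 6) = l*7 = 7*l)
10766 - v(183) = 10766 - 7*183 = 10766 - 1*1281 = 10766 - 1281 = 9485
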